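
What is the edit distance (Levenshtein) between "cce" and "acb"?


Computing edit distance: "cce" -> "acb"
DP table:
           a    c    b
      0    1    2    3
  c   1    1    1    2
  c   2    2    1    2
  e   3    3    2    2
Edit distance = dp[3][3] = 2

2


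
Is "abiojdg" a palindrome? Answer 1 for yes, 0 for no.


Input: abiojdg
Reversed: gdjoiba
  Compare pos 0 ('a') with pos 6 ('g'): MISMATCH
  Compare pos 1 ('b') with pos 5 ('d'): MISMATCH
  Compare pos 2 ('i') with pos 4 ('j'): MISMATCH
Result: not a palindrome

0


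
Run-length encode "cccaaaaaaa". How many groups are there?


Input: cccaaaaaaa
Scanning for consecutive runs:
  Group 1: 'c' x 3 (positions 0-2)
  Group 2: 'a' x 7 (positions 3-9)
Total groups: 2

2


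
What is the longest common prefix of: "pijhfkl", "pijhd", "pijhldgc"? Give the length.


Words: pijhfkl, pijhd, pijhldgc
  Position 0: all 'p' => match
  Position 1: all 'i' => match
  Position 2: all 'j' => match
  Position 3: all 'h' => match
  Position 4: ('f', 'd', 'l') => mismatch, stop
LCP = "pijh" (length 4)

4


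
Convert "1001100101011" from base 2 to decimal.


Input: "1001100101011" in base 2
Positional expansion:
  Digit '1' (value 1) x 2^12 = 4096
  Digit '0' (value 0) x 2^11 = 0
  Digit '0' (value 0) x 2^10 = 0
  Digit '1' (value 1) x 2^9 = 512
  Digit '1' (value 1) x 2^8 = 256
  Digit '0' (value 0) x 2^7 = 0
  Digit '0' (value 0) x 2^6 = 0
  Digit '1' (value 1) x 2^5 = 32
  Digit '0' (value 0) x 2^4 = 0
  Digit '1' (value 1) x 2^3 = 8
  Digit '0' (value 0) x 2^2 = 0
  Digit '1' (value 1) x 2^1 = 2
  Digit '1' (value 1) x 2^0 = 1
Sum = 4907

4907


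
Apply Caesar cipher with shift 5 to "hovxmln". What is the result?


Caesar cipher: shift "hovxmln" by 5
  'h' (pos 7) + 5 = pos 12 = 'm'
  'o' (pos 14) + 5 = pos 19 = 't'
  'v' (pos 21) + 5 = pos 0 = 'a'
  'x' (pos 23) + 5 = pos 2 = 'c'
  'm' (pos 12) + 5 = pos 17 = 'r'
  'l' (pos 11) + 5 = pos 16 = 'q'
  'n' (pos 13) + 5 = pos 18 = 's'
Result: mtacrqs

mtacrqs


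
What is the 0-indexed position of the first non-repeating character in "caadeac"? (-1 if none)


Input: caadeac
Character frequencies:
  'a': 3
  'c': 2
  'd': 1
  'e': 1
Scanning left to right for freq == 1:
  Position 0 ('c'): freq=2, skip
  Position 1 ('a'): freq=3, skip
  Position 2 ('a'): freq=3, skip
  Position 3 ('d'): unique! => answer = 3

3


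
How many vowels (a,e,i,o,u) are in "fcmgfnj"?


Input: fcmgfnj
Checking each character:
  'f' at position 0: consonant
  'c' at position 1: consonant
  'm' at position 2: consonant
  'g' at position 3: consonant
  'f' at position 4: consonant
  'n' at position 5: consonant
  'j' at position 6: consonant
Total vowels: 0

0


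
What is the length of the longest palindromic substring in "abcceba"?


Input: "abcceba"
Checking substrings for palindromes:
  [2:4] "cc" (len 2) => palindrome
Longest palindromic substring: "cc" with length 2

2


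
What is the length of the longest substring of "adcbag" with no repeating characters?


Input: "adcbag"
Sliding window (track last position of each char):
  Position 0 ('a'): window [0,0] length 1 -- new best
  Position 1 ('d'): window [0,1] length 2 -- new best
  Position 2 ('c'): window [0,2] length 3 -- new best
  Position 3 ('b'): window [0,3] length 4 -- new best
  Position 4 ('a'): repeat (last at 0), move window start to 1
  Position 4 ('a'): window [1,4] length 4
  Position 5 ('g'): window [1,5] length 5 -- new best
Longest substring with no repeats: "dcbag" with length 5

5


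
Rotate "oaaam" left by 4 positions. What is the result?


Input: "oaaam", rotate left by 4
First 4 characters: "oaaa"
Remaining characters: "m"
Concatenate remaining + first: "m" + "oaaa" = "moaaa"

moaaa


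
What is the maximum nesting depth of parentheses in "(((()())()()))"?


Input: "(((()())()()))"
Tracking depth:
  Position 0 '(': depth becomes 1
  Position 1 '(': depth becomes 2
  Position 2 '(': depth becomes 3
  Position 3 '(': depth becomes 4
  Position 4 ')': depth becomes 3
  Position 5 '(': depth becomes 4
  Position 6 ')': depth becomes 3
  Position 7 ')': depth becomes 2
  Position 8 '(': depth becomes 3
  Position 9 ')': depth becomes 2
  Position 10 '(': depth becomes 3
  Position 11 ')': depth becomes 2
  Position 12 ')': depth becomes 1
  Position 13 ')': depth becomes 0
Maximum depth reached: 4

4


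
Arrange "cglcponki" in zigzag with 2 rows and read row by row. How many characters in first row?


Zigzag "cglcponki" into 2 rows:
Placing characters:
  'c' => row 0
  'g' => row 1
  'l' => row 0
  'c' => row 1
  'p' => row 0
  'o' => row 1
  'n' => row 0
  'k' => row 1
  'i' => row 0
Rows:
  Row 0: "clpni"
  Row 1: "gcok"
First row length: 5

5


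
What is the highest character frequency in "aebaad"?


Input: aebaad
Character counts:
  'a': 3
  'b': 1
  'd': 1
  'e': 1
Maximum frequency: 3

3


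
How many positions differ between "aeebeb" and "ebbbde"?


Comparing "aeebeb" and "ebbbde" position by position:
  Position 0: 'a' vs 'e' => DIFFER
  Position 1: 'e' vs 'b' => DIFFER
  Position 2: 'e' vs 'b' => DIFFER
  Position 3: 'b' vs 'b' => same
  Position 4: 'e' vs 'd' => DIFFER
  Position 5: 'b' vs 'e' => DIFFER
Positions that differ: 5

5


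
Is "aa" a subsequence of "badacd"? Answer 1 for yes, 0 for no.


Check if "aa" is a subsequence of "badacd"
Greedy scan:
  Position 0 ('b'): no match needed
  Position 1 ('a'): matches sub[0] = 'a'
  Position 2 ('d'): no match needed
  Position 3 ('a'): matches sub[1] = 'a'
  Position 4 ('c'): no match needed
  Position 5 ('d'): no match needed
All 2 characters matched => is a subsequence

1


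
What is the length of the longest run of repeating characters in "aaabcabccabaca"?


Input: "aaabcabccabaca"
Scanning for longest run:
  Position 1 ('a'): continues run of 'a', length=2
  Position 2 ('a'): continues run of 'a', length=3
  Position 3 ('b'): new char, reset run to 1
  Position 4 ('c'): new char, reset run to 1
  Position 5 ('a'): new char, reset run to 1
  Position 6 ('b'): new char, reset run to 1
  Position 7 ('c'): new char, reset run to 1
  Position 8 ('c'): continues run of 'c', length=2
  Position 9 ('a'): new char, reset run to 1
  Position 10 ('b'): new char, reset run to 1
  Position 11 ('a'): new char, reset run to 1
  Position 12 ('c'): new char, reset run to 1
  Position 13 ('a'): new char, reset run to 1
Longest run: 'a' with length 3

3


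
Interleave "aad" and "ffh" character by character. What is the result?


Interleaving "aad" and "ffh":
  Position 0: 'a' from first, 'f' from second => "af"
  Position 1: 'a' from first, 'f' from second => "af"
  Position 2: 'd' from first, 'h' from second => "dh"
Result: afafdh

afafdh


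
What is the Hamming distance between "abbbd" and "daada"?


Comparing "abbbd" and "daada" position by position:
  Position 0: 'a' vs 'd' => differ
  Position 1: 'b' vs 'a' => differ
  Position 2: 'b' vs 'a' => differ
  Position 3: 'b' vs 'd' => differ
  Position 4: 'd' vs 'a' => differ
Total differences (Hamming distance): 5

5


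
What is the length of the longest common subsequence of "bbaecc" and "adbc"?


LCS of "bbaecc" and "adbc"
DP table:
           a    d    b    c
      0    0    0    0    0
  b   0    0    0    1    1
  b   0    0    0    1    1
  a   0    1    1    1    1
  e   0    1    1    1    1
  c   0    1    1    1    2
  c   0    1    1    1    2
LCS length = dp[6][4] = 2

2


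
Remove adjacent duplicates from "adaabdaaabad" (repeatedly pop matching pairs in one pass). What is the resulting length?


Input: adaabdaaabad
Stack-based adjacent duplicate removal:
  Read 'a': push. Stack: a
  Read 'd': push. Stack: ad
  Read 'a': push. Stack: ada
  Read 'a': matches stack top 'a' => pop. Stack: ad
  Read 'b': push. Stack: adb
  Read 'd': push. Stack: adbd
  Read 'a': push. Stack: adbda
  Read 'a': matches stack top 'a' => pop. Stack: adbd
  Read 'a': push. Stack: adbda
  Read 'b': push. Stack: adbdab
  Read 'a': push. Stack: adbdaba
  Read 'd': push. Stack: adbdabad
Final stack: "adbdabad" (length 8)

8


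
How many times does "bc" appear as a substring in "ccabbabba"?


Searching for "bc" in "ccabbabba"
Scanning each position:
  Position 0: "cc" => no
  Position 1: "ca" => no
  Position 2: "ab" => no
  Position 3: "bb" => no
  Position 4: "ba" => no
  Position 5: "ab" => no
  Position 6: "bb" => no
  Position 7: "ba" => no
Total occurrences: 0

0


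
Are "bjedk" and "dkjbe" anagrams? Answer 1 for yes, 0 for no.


Strings: "bjedk", "dkjbe"
Sorted first:  bdejk
Sorted second: bdejk
Sorted forms match => anagrams

1


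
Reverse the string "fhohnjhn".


Input: fhohnjhn
Reading characters right to left:
  Position 7: 'n'
  Position 6: 'h'
  Position 5: 'j'
  Position 4: 'n'
  Position 3: 'h'
  Position 2: 'o'
  Position 1: 'h'
  Position 0: 'f'
Reversed: nhjnhohf

nhjnhohf


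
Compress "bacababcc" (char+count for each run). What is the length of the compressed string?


Input: bacababcc
Runs:
  'b' x 1 => "b1"
  'a' x 1 => "a1"
  'c' x 1 => "c1"
  'a' x 1 => "a1"
  'b' x 1 => "b1"
  'a' x 1 => "a1"
  'b' x 1 => "b1"
  'c' x 2 => "c2"
Compressed: "b1a1c1a1b1a1b1c2"
Compressed length: 16

16


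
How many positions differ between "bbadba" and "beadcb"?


Comparing "bbadba" and "beadcb" position by position:
  Position 0: 'b' vs 'b' => same
  Position 1: 'b' vs 'e' => DIFFER
  Position 2: 'a' vs 'a' => same
  Position 3: 'd' vs 'd' => same
  Position 4: 'b' vs 'c' => DIFFER
  Position 5: 'a' vs 'b' => DIFFER
Positions that differ: 3

3


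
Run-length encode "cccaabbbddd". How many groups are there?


Input: cccaabbbddd
Scanning for consecutive runs:
  Group 1: 'c' x 3 (positions 0-2)
  Group 2: 'a' x 2 (positions 3-4)
  Group 3: 'b' x 3 (positions 5-7)
  Group 4: 'd' x 3 (positions 8-10)
Total groups: 4

4


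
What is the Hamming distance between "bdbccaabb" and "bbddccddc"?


Comparing "bdbccaabb" and "bbddccddc" position by position:
  Position 0: 'b' vs 'b' => same
  Position 1: 'd' vs 'b' => differ
  Position 2: 'b' vs 'd' => differ
  Position 3: 'c' vs 'd' => differ
  Position 4: 'c' vs 'c' => same
  Position 5: 'a' vs 'c' => differ
  Position 6: 'a' vs 'd' => differ
  Position 7: 'b' vs 'd' => differ
  Position 8: 'b' vs 'c' => differ
Total differences (Hamming distance): 7

7


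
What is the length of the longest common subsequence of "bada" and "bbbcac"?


LCS of "bada" and "bbbcac"
DP table:
           b    b    b    c    a    c
      0    0    0    0    0    0    0
  b   0    1    1    1    1    1    1
  a   0    1    1    1    1    2    2
  d   0    1    1    1    1    2    2
  a   0    1    1    1    1    2    2
LCS length = dp[4][6] = 2

2


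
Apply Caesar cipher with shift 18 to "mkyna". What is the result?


Caesar cipher: shift "mkyna" by 18
  'm' (pos 12) + 18 = pos 4 = 'e'
  'k' (pos 10) + 18 = pos 2 = 'c'
  'y' (pos 24) + 18 = pos 16 = 'q'
  'n' (pos 13) + 18 = pos 5 = 'f'
  'a' (pos 0) + 18 = pos 18 = 's'
Result: ecqfs

ecqfs


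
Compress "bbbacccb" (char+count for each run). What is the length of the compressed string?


Input: bbbacccb
Runs:
  'b' x 3 => "b3"
  'a' x 1 => "a1"
  'c' x 3 => "c3"
  'b' x 1 => "b1"
Compressed: "b3a1c3b1"
Compressed length: 8

8


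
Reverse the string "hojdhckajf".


Input: hojdhckajf
Reading characters right to left:
  Position 9: 'f'
  Position 8: 'j'
  Position 7: 'a'
  Position 6: 'k'
  Position 5: 'c'
  Position 4: 'h'
  Position 3: 'd'
  Position 2: 'j'
  Position 1: 'o'
  Position 0: 'h'
Reversed: fjakchdjoh

fjakchdjoh


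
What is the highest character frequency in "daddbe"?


Input: daddbe
Character counts:
  'a': 1
  'b': 1
  'd': 3
  'e': 1
Maximum frequency: 3

3


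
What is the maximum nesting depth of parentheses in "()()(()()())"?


Input: "()()(()()())"
Tracking depth:
  Position 0 '(': depth becomes 1
  Position 1 ')': depth becomes 0
  Position 2 '(': depth becomes 1
  Position 3 ')': depth becomes 0
  Position 4 '(': depth becomes 1
  Position 5 '(': depth becomes 2
  Position 6 ')': depth becomes 1
  Position 7 '(': depth becomes 2
  Position 8 ')': depth becomes 1
  Position 9 '(': depth becomes 2
  Position 10 ')': depth becomes 1
  Position 11 ')': depth becomes 0
Maximum depth reached: 2

2


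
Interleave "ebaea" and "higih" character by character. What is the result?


Interleaving "ebaea" and "higih":
  Position 0: 'e' from first, 'h' from second => "eh"
  Position 1: 'b' from first, 'i' from second => "bi"
  Position 2: 'a' from first, 'g' from second => "ag"
  Position 3: 'e' from first, 'i' from second => "ei"
  Position 4: 'a' from first, 'h' from second => "ah"
Result: ehbiageiah

ehbiageiah


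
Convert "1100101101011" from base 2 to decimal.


Input: "1100101101011" in base 2
Positional expansion:
  Digit '1' (value 1) x 2^12 = 4096
  Digit '1' (value 1) x 2^11 = 2048
  Digit '0' (value 0) x 2^10 = 0
  Digit '0' (value 0) x 2^9 = 0
  Digit '1' (value 1) x 2^8 = 256
  Digit '0' (value 0) x 2^7 = 0
  Digit '1' (value 1) x 2^6 = 64
  Digit '1' (value 1) x 2^5 = 32
  Digit '0' (value 0) x 2^4 = 0
  Digit '1' (value 1) x 2^3 = 8
  Digit '0' (value 0) x 2^2 = 0
  Digit '1' (value 1) x 2^1 = 2
  Digit '1' (value 1) x 2^0 = 1
Sum = 6507

6507


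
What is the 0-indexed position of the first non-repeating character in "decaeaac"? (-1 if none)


Input: decaeaac
Character frequencies:
  'a': 3
  'c': 2
  'd': 1
  'e': 2
Scanning left to right for freq == 1:
  Position 0 ('d'): unique! => answer = 0

0


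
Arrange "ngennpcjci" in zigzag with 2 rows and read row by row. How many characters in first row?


Zigzag "ngennpcjci" into 2 rows:
Placing characters:
  'n' => row 0
  'g' => row 1
  'e' => row 0
  'n' => row 1
  'n' => row 0
  'p' => row 1
  'c' => row 0
  'j' => row 1
  'c' => row 0
  'i' => row 1
Rows:
  Row 0: "nencc"
  Row 1: "gnpji"
First row length: 5

5


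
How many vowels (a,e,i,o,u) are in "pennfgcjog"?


Input: pennfgcjog
Checking each character:
  'p' at position 0: consonant
  'e' at position 1: vowel (running total: 1)
  'n' at position 2: consonant
  'n' at position 3: consonant
  'f' at position 4: consonant
  'g' at position 5: consonant
  'c' at position 6: consonant
  'j' at position 7: consonant
  'o' at position 8: vowel (running total: 2)
  'g' at position 9: consonant
Total vowels: 2

2


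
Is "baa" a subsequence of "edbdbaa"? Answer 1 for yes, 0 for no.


Check if "baa" is a subsequence of "edbdbaa"
Greedy scan:
  Position 0 ('e'): no match needed
  Position 1 ('d'): no match needed
  Position 2 ('b'): matches sub[0] = 'b'
  Position 3 ('d'): no match needed
  Position 4 ('b'): no match needed
  Position 5 ('a'): matches sub[1] = 'a'
  Position 6 ('a'): matches sub[2] = 'a'
All 3 characters matched => is a subsequence

1


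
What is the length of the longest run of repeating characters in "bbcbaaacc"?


Input: "bbcbaaacc"
Scanning for longest run:
  Position 1 ('b'): continues run of 'b', length=2
  Position 2 ('c'): new char, reset run to 1
  Position 3 ('b'): new char, reset run to 1
  Position 4 ('a'): new char, reset run to 1
  Position 5 ('a'): continues run of 'a', length=2
  Position 6 ('a'): continues run of 'a', length=3
  Position 7 ('c'): new char, reset run to 1
  Position 8 ('c'): continues run of 'c', length=2
Longest run: 'a' with length 3

3


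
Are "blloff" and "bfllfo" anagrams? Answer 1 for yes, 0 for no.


Strings: "blloff", "bfllfo"
Sorted first:  bffllo
Sorted second: bffllo
Sorted forms match => anagrams

1


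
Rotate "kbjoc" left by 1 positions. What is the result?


Input: "kbjoc", rotate left by 1
First 1 characters: "k"
Remaining characters: "bjoc"
Concatenate remaining + first: "bjoc" + "k" = "bjock"

bjock


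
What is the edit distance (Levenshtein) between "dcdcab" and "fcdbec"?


Computing edit distance: "dcdcab" -> "fcdbec"
DP table:
           f    c    d    b    e    c
      0    1    2    3    4    5    6
  d   1    1    2    2    3    4    5
  c   2    2    1    2    3    4    4
  d   3    3    2    1    2    3    4
  c   4    4    3    2    2    3    3
  a   5    5    4    3    3    3    4
  b   6    6    5    4    3    4    4
Edit distance = dp[6][6] = 4

4


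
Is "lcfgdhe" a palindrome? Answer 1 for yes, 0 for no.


Input: lcfgdhe
Reversed: ehdgfcl
  Compare pos 0 ('l') with pos 6 ('e'): MISMATCH
  Compare pos 1 ('c') with pos 5 ('h'): MISMATCH
  Compare pos 2 ('f') with pos 4 ('d'): MISMATCH
Result: not a palindrome

0


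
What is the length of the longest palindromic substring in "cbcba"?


Input: "cbcba"
Checking substrings for palindromes:
  [0:3] "cbc" (len 3) => palindrome
  [1:4] "bcb" (len 3) => palindrome
Longest palindromic substring: "cbc" with length 3

3


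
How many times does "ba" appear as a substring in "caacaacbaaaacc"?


Searching for "ba" in "caacaacbaaaacc"
Scanning each position:
  Position 0: "ca" => no
  Position 1: "aa" => no
  Position 2: "ac" => no
  Position 3: "ca" => no
  Position 4: "aa" => no
  Position 5: "ac" => no
  Position 6: "cb" => no
  Position 7: "ba" => MATCH
  Position 8: "aa" => no
  Position 9: "aa" => no
  Position 10: "aa" => no
  Position 11: "ac" => no
  Position 12: "cc" => no
Total occurrences: 1

1


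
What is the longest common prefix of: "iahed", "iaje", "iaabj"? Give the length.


Words: iahed, iaje, iaabj
  Position 0: all 'i' => match
  Position 1: all 'a' => match
  Position 2: ('h', 'j', 'a') => mismatch, stop
LCP = "ia" (length 2)

2


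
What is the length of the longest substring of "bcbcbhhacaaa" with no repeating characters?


Input: "bcbcbhhacaaa"
Sliding window (track last position of each char):
  Position 0 ('b'): window [0,0] length 1 -- new best
  Position 1 ('c'): window [0,1] length 2 -- new best
  Position 2 ('b'): repeat (last at 0), move window start to 1
  Position 2 ('b'): window [1,2] length 2
  Position 3 ('c'): repeat (last at 1), move window start to 2
  Position 3 ('c'): window [2,3] length 2
  Position 4 ('b'): repeat (last at 2), move window start to 3
  Position 4 ('b'): window [3,4] length 2
  Position 5 ('h'): window [3,5] length 3 -- new best
  Position 6 ('h'): repeat (last at 5), move window start to 6
  Position 6 ('h'): window [6,6] length 1
  Position 7 ('a'): window [6,7] length 2
  Position 8 ('c'): window [6,8] length 3
  Position 9 ('a'): repeat (last at 7), move window start to 8
  Position 9 ('a'): window [8,9] length 2
  Position 10 ('a'): repeat (last at 9), move window start to 10
  Position 10 ('a'): window [10,10] length 1
  Position 11 ('a'): repeat (last at 10), move window start to 11
  Position 11 ('a'): window [11,11] length 1
Longest substring with no repeats: "cbh" with length 3

3


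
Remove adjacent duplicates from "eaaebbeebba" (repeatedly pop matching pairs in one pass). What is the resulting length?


Input: eaaebbeebba
Stack-based adjacent duplicate removal:
  Read 'e': push. Stack: e
  Read 'a': push. Stack: ea
  Read 'a': matches stack top 'a' => pop. Stack: e
  Read 'e': matches stack top 'e' => pop. Stack: (empty)
  Read 'b': push. Stack: b
  Read 'b': matches stack top 'b' => pop. Stack: (empty)
  Read 'e': push. Stack: e
  Read 'e': matches stack top 'e' => pop. Stack: (empty)
  Read 'b': push. Stack: b
  Read 'b': matches stack top 'b' => pop. Stack: (empty)
  Read 'a': push. Stack: a
Final stack: "a" (length 1)

1


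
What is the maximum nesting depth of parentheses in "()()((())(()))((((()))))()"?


Input: "()()((())(()))((((()))))()"
Tracking depth:
  Position 0 '(': depth becomes 1
  Position 1 ')': depth becomes 0
  Position 2 '(': depth becomes 1
  Position 3 ')': depth becomes 0
  Position 4 '(': depth becomes 1
  Position 5 '(': depth becomes 2
  Position 6 '(': depth becomes 3
  Position 7 ')': depth becomes 2
  Position 8 ')': depth becomes 1
  Position 9 '(': depth becomes 2
  Position 10 '(': depth becomes 3
  Position 11 ')': depth becomes 2
  Position 12 ')': depth becomes 1
  Position 13 ')': depth becomes 0
  Position 14 '(': depth becomes 1
  Position 15 '(': depth becomes 2
  Position 16 '(': depth becomes 3
  Position 17 '(': depth becomes 4
  Position 18 '(': depth becomes 5
  Position 19 ')': depth becomes 4
  Position 20 ')': depth becomes 3
  Position 21 ')': depth becomes 2
  Position 22 ')': depth becomes 1
  Position 23 ')': depth becomes 0
  Position 24 '(': depth becomes 1
  Position 25 ')': depth becomes 0
Maximum depth reached: 5

5


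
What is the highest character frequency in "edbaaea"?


Input: edbaaea
Character counts:
  'a': 3
  'b': 1
  'd': 1
  'e': 2
Maximum frequency: 3

3


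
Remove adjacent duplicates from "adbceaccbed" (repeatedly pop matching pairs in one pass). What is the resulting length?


Input: adbceaccbed
Stack-based adjacent duplicate removal:
  Read 'a': push. Stack: a
  Read 'd': push. Stack: ad
  Read 'b': push. Stack: adb
  Read 'c': push. Stack: adbc
  Read 'e': push. Stack: adbce
  Read 'a': push. Stack: adbcea
  Read 'c': push. Stack: adbceac
  Read 'c': matches stack top 'c' => pop. Stack: adbcea
  Read 'b': push. Stack: adbceab
  Read 'e': push. Stack: adbceabe
  Read 'd': push. Stack: adbceabed
Final stack: "adbceabed" (length 9)

9


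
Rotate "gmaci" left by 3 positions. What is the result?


Input: "gmaci", rotate left by 3
First 3 characters: "gma"
Remaining characters: "ci"
Concatenate remaining + first: "ci" + "gma" = "cigma"

cigma


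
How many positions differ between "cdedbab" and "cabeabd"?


Comparing "cdedbab" and "cabeabd" position by position:
  Position 0: 'c' vs 'c' => same
  Position 1: 'd' vs 'a' => DIFFER
  Position 2: 'e' vs 'b' => DIFFER
  Position 3: 'd' vs 'e' => DIFFER
  Position 4: 'b' vs 'a' => DIFFER
  Position 5: 'a' vs 'b' => DIFFER
  Position 6: 'b' vs 'd' => DIFFER
Positions that differ: 6

6


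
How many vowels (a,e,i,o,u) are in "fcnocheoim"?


Input: fcnocheoim
Checking each character:
  'f' at position 0: consonant
  'c' at position 1: consonant
  'n' at position 2: consonant
  'o' at position 3: vowel (running total: 1)
  'c' at position 4: consonant
  'h' at position 5: consonant
  'e' at position 6: vowel (running total: 2)
  'o' at position 7: vowel (running total: 3)
  'i' at position 8: vowel (running total: 4)
  'm' at position 9: consonant
Total vowels: 4

4


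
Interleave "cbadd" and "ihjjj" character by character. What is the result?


Interleaving "cbadd" and "ihjjj":
  Position 0: 'c' from first, 'i' from second => "ci"
  Position 1: 'b' from first, 'h' from second => "bh"
  Position 2: 'a' from first, 'j' from second => "aj"
  Position 3: 'd' from first, 'j' from second => "dj"
  Position 4: 'd' from first, 'j' from second => "dj"
Result: cibhajdjdj

cibhajdjdj


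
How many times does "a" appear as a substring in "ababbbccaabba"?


Searching for "a" in "ababbbccaabba"
Scanning each position:
  Position 0: "a" => MATCH
  Position 1: "b" => no
  Position 2: "a" => MATCH
  Position 3: "b" => no
  Position 4: "b" => no
  Position 5: "b" => no
  Position 6: "c" => no
  Position 7: "c" => no
  Position 8: "a" => MATCH
  Position 9: "a" => MATCH
  Position 10: "b" => no
  Position 11: "b" => no
  Position 12: "a" => MATCH
Total occurrences: 5

5


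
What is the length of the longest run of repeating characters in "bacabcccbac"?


Input: "bacabcccbac"
Scanning for longest run:
  Position 1 ('a'): new char, reset run to 1
  Position 2 ('c'): new char, reset run to 1
  Position 3 ('a'): new char, reset run to 1
  Position 4 ('b'): new char, reset run to 1
  Position 5 ('c'): new char, reset run to 1
  Position 6 ('c'): continues run of 'c', length=2
  Position 7 ('c'): continues run of 'c', length=3
  Position 8 ('b'): new char, reset run to 1
  Position 9 ('a'): new char, reset run to 1
  Position 10 ('c'): new char, reset run to 1
Longest run: 'c' with length 3

3


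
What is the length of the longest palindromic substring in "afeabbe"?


Input: "afeabbe"
Checking substrings for palindromes:
  [4:6] "bb" (len 2) => palindrome
Longest palindromic substring: "bb" with length 2

2


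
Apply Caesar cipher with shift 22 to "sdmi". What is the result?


Caesar cipher: shift "sdmi" by 22
  's' (pos 18) + 22 = pos 14 = 'o'
  'd' (pos 3) + 22 = pos 25 = 'z'
  'm' (pos 12) + 22 = pos 8 = 'i'
  'i' (pos 8) + 22 = pos 4 = 'e'
Result: ozie

ozie


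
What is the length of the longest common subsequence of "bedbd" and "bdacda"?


LCS of "bedbd" and "bdacda"
DP table:
           b    d    a    c    d    a
      0    0    0    0    0    0    0
  b   0    1    1    1    1    1    1
  e   0    1    1    1    1    1    1
  d   0    1    2    2    2    2    2
  b   0    1    2    2    2    2    2
  d   0    1    2    2    2    3    3
LCS length = dp[5][6] = 3

3


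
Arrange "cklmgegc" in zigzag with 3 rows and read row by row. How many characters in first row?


Zigzag "cklmgegc" into 3 rows:
Placing characters:
  'c' => row 0
  'k' => row 1
  'l' => row 2
  'm' => row 1
  'g' => row 0
  'e' => row 1
  'g' => row 2
  'c' => row 1
Rows:
  Row 0: "cg"
  Row 1: "kmec"
  Row 2: "lg"
First row length: 2

2


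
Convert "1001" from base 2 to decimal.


Input: "1001" in base 2
Positional expansion:
  Digit '1' (value 1) x 2^3 = 8
  Digit '0' (value 0) x 2^2 = 0
  Digit '0' (value 0) x 2^1 = 0
  Digit '1' (value 1) x 2^0 = 1
Sum = 9

9


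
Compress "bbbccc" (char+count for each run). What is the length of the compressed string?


Input: bbbccc
Runs:
  'b' x 3 => "b3"
  'c' x 3 => "c3"
Compressed: "b3c3"
Compressed length: 4

4


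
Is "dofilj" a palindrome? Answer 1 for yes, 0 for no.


Input: dofilj
Reversed: jlifod
  Compare pos 0 ('d') with pos 5 ('j'): MISMATCH
  Compare pos 1 ('o') with pos 4 ('l'): MISMATCH
  Compare pos 2 ('f') with pos 3 ('i'): MISMATCH
Result: not a palindrome

0


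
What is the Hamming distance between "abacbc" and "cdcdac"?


Comparing "abacbc" and "cdcdac" position by position:
  Position 0: 'a' vs 'c' => differ
  Position 1: 'b' vs 'd' => differ
  Position 2: 'a' vs 'c' => differ
  Position 3: 'c' vs 'd' => differ
  Position 4: 'b' vs 'a' => differ
  Position 5: 'c' vs 'c' => same
Total differences (Hamming distance): 5

5


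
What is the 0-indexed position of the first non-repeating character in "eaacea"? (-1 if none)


Input: eaacea
Character frequencies:
  'a': 3
  'c': 1
  'e': 2
Scanning left to right for freq == 1:
  Position 0 ('e'): freq=2, skip
  Position 1 ('a'): freq=3, skip
  Position 2 ('a'): freq=3, skip
  Position 3 ('c'): unique! => answer = 3

3


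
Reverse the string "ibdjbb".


Input: ibdjbb
Reading characters right to left:
  Position 5: 'b'
  Position 4: 'b'
  Position 3: 'j'
  Position 2: 'd'
  Position 1: 'b'
  Position 0: 'i'
Reversed: bbjdbi

bbjdbi


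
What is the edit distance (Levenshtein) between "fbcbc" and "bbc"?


Computing edit distance: "fbcbc" -> "bbc"
DP table:
           b    b    c
      0    1    2    3
  f   1    1    2    3
  b   2    1    1    2
  c   3    2    2    1
  b   4    3    2    2
  c   5    4    3    2
Edit distance = dp[5][3] = 2

2


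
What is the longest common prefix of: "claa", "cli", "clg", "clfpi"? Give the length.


Words: claa, cli, clg, clfpi
  Position 0: all 'c' => match
  Position 1: all 'l' => match
  Position 2: ('a', 'i', 'g', 'f') => mismatch, stop
LCP = "cl" (length 2)

2


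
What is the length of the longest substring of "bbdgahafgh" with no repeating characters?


Input: "bbdgahafgh"
Sliding window (track last position of each char):
  Position 0 ('b'): window [0,0] length 1 -- new best
  Position 1 ('b'): repeat (last at 0), move window start to 1
  Position 1 ('b'): window [1,1] length 1
  Position 2 ('d'): window [1,2] length 2 -- new best
  Position 3 ('g'): window [1,3] length 3 -- new best
  Position 4 ('a'): window [1,4] length 4 -- new best
  Position 5 ('h'): window [1,5] length 5 -- new best
  Position 6 ('a'): repeat (last at 4), move window start to 5
  Position 6 ('a'): window [5,6] length 2
  Position 7 ('f'): window [5,7] length 3
  Position 8 ('g'): window [5,8] length 4
  Position 9 ('h'): repeat (last at 5), move window start to 6
  Position 9 ('h'): window [6,9] length 4
Longest substring with no repeats: "bdgah" with length 5

5


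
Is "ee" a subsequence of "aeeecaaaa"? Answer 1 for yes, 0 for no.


Check if "ee" is a subsequence of "aeeecaaaa"
Greedy scan:
  Position 0 ('a'): no match needed
  Position 1 ('e'): matches sub[0] = 'e'
  Position 2 ('e'): matches sub[1] = 'e'
  Position 3 ('e'): no match needed
  Position 4 ('c'): no match needed
  Position 5 ('a'): no match needed
  Position 6 ('a'): no match needed
  Position 7 ('a'): no match needed
  Position 8 ('a'): no match needed
All 2 characters matched => is a subsequence

1


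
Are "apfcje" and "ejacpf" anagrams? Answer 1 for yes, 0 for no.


Strings: "apfcje", "ejacpf"
Sorted first:  acefjp
Sorted second: acefjp
Sorted forms match => anagrams

1


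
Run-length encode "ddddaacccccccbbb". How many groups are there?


Input: ddddaacccccccbbb
Scanning for consecutive runs:
  Group 1: 'd' x 4 (positions 0-3)
  Group 2: 'a' x 2 (positions 4-5)
  Group 3: 'c' x 7 (positions 6-12)
  Group 4: 'b' x 3 (positions 13-15)
Total groups: 4

4


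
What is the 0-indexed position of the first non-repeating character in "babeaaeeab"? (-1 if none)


Input: babeaaeeab
Character frequencies:
  'a': 4
  'b': 3
  'e': 3
Scanning left to right for freq == 1:
  Position 0 ('b'): freq=3, skip
  Position 1 ('a'): freq=4, skip
  Position 2 ('b'): freq=3, skip
  Position 3 ('e'): freq=3, skip
  Position 4 ('a'): freq=4, skip
  Position 5 ('a'): freq=4, skip
  Position 6 ('e'): freq=3, skip
  Position 7 ('e'): freq=3, skip
  Position 8 ('a'): freq=4, skip
  Position 9 ('b'): freq=3, skip
  No unique character found => answer = -1

-1


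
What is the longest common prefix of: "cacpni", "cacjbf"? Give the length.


Words: cacpni, cacjbf
  Position 0: all 'c' => match
  Position 1: all 'a' => match
  Position 2: all 'c' => match
  Position 3: ('p', 'j') => mismatch, stop
LCP = "cac" (length 3)

3


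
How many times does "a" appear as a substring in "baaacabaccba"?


Searching for "a" in "baaacabaccba"
Scanning each position:
  Position 0: "b" => no
  Position 1: "a" => MATCH
  Position 2: "a" => MATCH
  Position 3: "a" => MATCH
  Position 4: "c" => no
  Position 5: "a" => MATCH
  Position 6: "b" => no
  Position 7: "a" => MATCH
  Position 8: "c" => no
  Position 9: "c" => no
  Position 10: "b" => no
  Position 11: "a" => MATCH
Total occurrences: 6

6


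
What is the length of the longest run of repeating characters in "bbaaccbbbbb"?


Input: "bbaaccbbbbb"
Scanning for longest run:
  Position 1 ('b'): continues run of 'b', length=2
  Position 2 ('a'): new char, reset run to 1
  Position 3 ('a'): continues run of 'a', length=2
  Position 4 ('c'): new char, reset run to 1
  Position 5 ('c'): continues run of 'c', length=2
  Position 6 ('b'): new char, reset run to 1
  Position 7 ('b'): continues run of 'b', length=2
  Position 8 ('b'): continues run of 'b', length=3
  Position 9 ('b'): continues run of 'b', length=4
  Position 10 ('b'): continues run of 'b', length=5
Longest run: 'b' with length 5

5


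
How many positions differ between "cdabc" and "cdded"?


Comparing "cdabc" and "cdded" position by position:
  Position 0: 'c' vs 'c' => same
  Position 1: 'd' vs 'd' => same
  Position 2: 'a' vs 'd' => DIFFER
  Position 3: 'b' vs 'e' => DIFFER
  Position 4: 'c' vs 'd' => DIFFER
Positions that differ: 3

3


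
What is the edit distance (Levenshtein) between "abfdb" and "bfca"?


Computing edit distance: "abfdb" -> "bfca"
DP table:
           b    f    c    a
      0    1    2    3    4
  a   1    1    2    3    3
  b   2    1    2    3    4
  f   3    2    1    2    3
  d   4    3    2    2    3
  b   5    4    3    3    3
Edit distance = dp[5][4] = 3

3


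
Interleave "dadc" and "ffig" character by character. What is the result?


Interleaving "dadc" and "ffig":
  Position 0: 'd' from first, 'f' from second => "df"
  Position 1: 'a' from first, 'f' from second => "af"
  Position 2: 'd' from first, 'i' from second => "di"
  Position 3: 'c' from first, 'g' from second => "cg"
Result: dfafdicg

dfafdicg


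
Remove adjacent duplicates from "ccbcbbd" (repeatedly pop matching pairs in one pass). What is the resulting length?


Input: ccbcbbd
Stack-based adjacent duplicate removal:
  Read 'c': push. Stack: c
  Read 'c': matches stack top 'c' => pop. Stack: (empty)
  Read 'b': push. Stack: b
  Read 'c': push. Stack: bc
  Read 'b': push. Stack: bcb
  Read 'b': matches stack top 'b' => pop. Stack: bc
  Read 'd': push. Stack: bcd
Final stack: "bcd" (length 3)

3


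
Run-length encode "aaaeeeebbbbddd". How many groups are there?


Input: aaaeeeebbbbddd
Scanning for consecutive runs:
  Group 1: 'a' x 3 (positions 0-2)
  Group 2: 'e' x 4 (positions 3-6)
  Group 3: 'b' x 4 (positions 7-10)
  Group 4: 'd' x 3 (positions 11-13)
Total groups: 4

4


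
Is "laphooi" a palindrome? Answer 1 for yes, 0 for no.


Input: laphooi
Reversed: ioohpal
  Compare pos 0 ('l') with pos 6 ('i'): MISMATCH
  Compare pos 1 ('a') with pos 5 ('o'): MISMATCH
  Compare pos 2 ('p') with pos 4 ('o'): MISMATCH
Result: not a palindrome

0


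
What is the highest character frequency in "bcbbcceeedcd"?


Input: bcbbcceeedcd
Character counts:
  'b': 3
  'c': 4
  'd': 2
  'e': 3
Maximum frequency: 4

4


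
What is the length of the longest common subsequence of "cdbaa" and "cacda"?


LCS of "cdbaa" and "cacda"
DP table:
           c    a    c    d    a
      0    0    0    0    0    0
  c   0    1    1    1    1    1
  d   0    1    1    1    2    2
  b   0    1    1    1    2    2
  a   0    1    2    2    2    3
  a   0    1    2    2    2    3
LCS length = dp[5][5] = 3

3


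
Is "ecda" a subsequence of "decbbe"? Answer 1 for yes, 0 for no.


Check if "ecda" is a subsequence of "decbbe"
Greedy scan:
  Position 0 ('d'): no match needed
  Position 1 ('e'): matches sub[0] = 'e'
  Position 2 ('c'): matches sub[1] = 'c'
  Position 3 ('b'): no match needed
  Position 4 ('b'): no match needed
  Position 5 ('e'): no match needed
Only matched 2/4 characters => not a subsequence

0


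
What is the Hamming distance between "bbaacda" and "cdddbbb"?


Comparing "bbaacda" and "cdddbbb" position by position:
  Position 0: 'b' vs 'c' => differ
  Position 1: 'b' vs 'd' => differ
  Position 2: 'a' vs 'd' => differ
  Position 3: 'a' vs 'd' => differ
  Position 4: 'c' vs 'b' => differ
  Position 5: 'd' vs 'b' => differ
  Position 6: 'a' vs 'b' => differ
Total differences (Hamming distance): 7

7


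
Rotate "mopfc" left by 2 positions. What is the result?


Input: "mopfc", rotate left by 2
First 2 characters: "mo"
Remaining characters: "pfc"
Concatenate remaining + first: "pfc" + "mo" = "pfcmo"

pfcmo


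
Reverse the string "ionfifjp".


Input: ionfifjp
Reading characters right to left:
  Position 7: 'p'
  Position 6: 'j'
  Position 5: 'f'
  Position 4: 'i'
  Position 3: 'f'
  Position 2: 'n'
  Position 1: 'o'
  Position 0: 'i'
Reversed: pjfifnoi

pjfifnoi


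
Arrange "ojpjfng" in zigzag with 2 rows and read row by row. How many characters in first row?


Zigzag "ojpjfng" into 2 rows:
Placing characters:
  'o' => row 0
  'j' => row 1
  'p' => row 0
  'j' => row 1
  'f' => row 0
  'n' => row 1
  'g' => row 0
Rows:
  Row 0: "opfg"
  Row 1: "jjn"
First row length: 4

4


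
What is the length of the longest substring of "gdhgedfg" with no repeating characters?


Input: "gdhgedfg"
Sliding window (track last position of each char):
  Position 0 ('g'): window [0,0] length 1 -- new best
  Position 1 ('d'): window [0,1] length 2 -- new best
  Position 2 ('h'): window [0,2] length 3 -- new best
  Position 3 ('g'): repeat (last at 0), move window start to 1
  Position 3 ('g'): window [1,3] length 3
  Position 4 ('e'): window [1,4] length 4 -- new best
  Position 5 ('d'): repeat (last at 1), move window start to 2
  Position 5 ('d'): window [2,5] length 4
  Position 6 ('f'): window [2,6] length 5 -- new best
  Position 7 ('g'): repeat (last at 3), move window start to 4
  Position 7 ('g'): window [4,7] length 4
Longest substring with no repeats: "hgedf" with length 5

5


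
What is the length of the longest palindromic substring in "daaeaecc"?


Input: "daaeaecc"
Checking substrings for palindromes:
  [2:5] "aea" (len 3) => palindrome
  [3:6] "eae" (len 3) => palindrome
  [1:3] "aa" (len 2) => palindrome
  [6:8] "cc" (len 2) => palindrome
Longest palindromic substring: "aea" with length 3

3


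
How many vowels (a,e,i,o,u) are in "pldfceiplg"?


Input: pldfceiplg
Checking each character:
  'p' at position 0: consonant
  'l' at position 1: consonant
  'd' at position 2: consonant
  'f' at position 3: consonant
  'c' at position 4: consonant
  'e' at position 5: vowel (running total: 1)
  'i' at position 6: vowel (running total: 2)
  'p' at position 7: consonant
  'l' at position 8: consonant
  'g' at position 9: consonant
Total vowels: 2

2


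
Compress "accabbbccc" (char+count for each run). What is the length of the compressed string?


Input: accabbbccc
Runs:
  'a' x 1 => "a1"
  'c' x 2 => "c2"
  'a' x 1 => "a1"
  'b' x 3 => "b3"
  'c' x 3 => "c3"
Compressed: "a1c2a1b3c3"
Compressed length: 10

10


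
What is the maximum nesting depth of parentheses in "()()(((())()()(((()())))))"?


Input: "()()(((())()()(((()())))))"
Tracking depth:
  Position 0 '(': depth becomes 1
  Position 1 ')': depth becomes 0
  Position 2 '(': depth becomes 1
  Position 3 ')': depth becomes 0
  Position 4 '(': depth becomes 1
  Position 5 '(': depth becomes 2
  Position 6 '(': depth becomes 3
  Position 7 '(': depth becomes 4
  Position 8 ')': depth becomes 3
  Position 9 ')': depth becomes 2
  Position 10 '(': depth becomes 3
  Position 11 ')': depth becomes 2
  Position 12 '(': depth becomes 3
  Position 13 ')': depth becomes 2
  Position 14 '(': depth becomes 3
  Position 15 '(': depth becomes 4
  Position 16 '(': depth becomes 5
  Position 17 '(': depth becomes 6
  Position 18 ')': depth becomes 5
  Position 19 '(': depth becomes 6
  Position 20 ')': depth becomes 5
  Position 21 ')': depth becomes 4
  Position 22 ')': depth becomes 3
  Position 23 ')': depth becomes 2
  Position 24 ')': depth becomes 1
  Position 25 ')': depth becomes 0
Maximum depth reached: 6

6


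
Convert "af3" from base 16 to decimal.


Input: "af3" in base 16
Positional expansion:
  Digit 'a' (value 10) x 16^2 = 2560
  Digit 'f' (value 15) x 16^1 = 240
  Digit '3' (value 3) x 16^0 = 3
Sum = 2803

2803


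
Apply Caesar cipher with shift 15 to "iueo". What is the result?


Caesar cipher: shift "iueo" by 15
  'i' (pos 8) + 15 = pos 23 = 'x'
  'u' (pos 20) + 15 = pos 9 = 'j'
  'e' (pos 4) + 15 = pos 19 = 't'
  'o' (pos 14) + 15 = pos 3 = 'd'
Result: xjtd

xjtd


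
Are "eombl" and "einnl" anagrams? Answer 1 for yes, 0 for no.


Strings: "eombl", "einnl"
Sorted first:  belmo
Sorted second: eilnn
Differ at position 0: 'b' vs 'e' => not anagrams

0


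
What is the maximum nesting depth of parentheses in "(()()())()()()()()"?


Input: "(()()())()()()()()"
Tracking depth:
  Position 0 '(': depth becomes 1
  Position 1 '(': depth becomes 2
  Position 2 ')': depth becomes 1
  Position 3 '(': depth becomes 2
  Position 4 ')': depth becomes 1
  Position 5 '(': depth becomes 2
  Position 6 ')': depth becomes 1
  Position 7 ')': depth becomes 0
  Position 8 '(': depth becomes 1
  Position 9 ')': depth becomes 0
  Position 10 '(': depth becomes 1
  Position 11 ')': depth becomes 0
  Position 12 '(': depth becomes 1
  Position 13 ')': depth becomes 0
  Position 14 '(': depth becomes 1
  Position 15 ')': depth becomes 0
  Position 16 '(': depth becomes 1
  Position 17 ')': depth becomes 0
Maximum depth reached: 2

2


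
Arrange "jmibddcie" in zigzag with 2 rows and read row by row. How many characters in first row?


Zigzag "jmibddcie" into 2 rows:
Placing characters:
  'j' => row 0
  'm' => row 1
  'i' => row 0
  'b' => row 1
  'd' => row 0
  'd' => row 1
  'c' => row 0
  'i' => row 1
  'e' => row 0
Rows:
  Row 0: "jidce"
  Row 1: "mbdi"
First row length: 5

5
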